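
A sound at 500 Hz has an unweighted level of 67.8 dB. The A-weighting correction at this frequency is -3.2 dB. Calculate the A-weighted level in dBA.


Given values:
  SPL = 67.8 dB
  A-weighting at 500 Hz = -3.2 dB
Formula: L_A = SPL + A_weight
L_A = 67.8 + (-3.2)
L_A = 64.6

64.6 dBA


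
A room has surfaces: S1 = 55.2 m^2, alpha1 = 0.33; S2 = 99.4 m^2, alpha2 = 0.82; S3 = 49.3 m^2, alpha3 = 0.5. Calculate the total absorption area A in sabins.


Given surfaces:
  Surface 1: 55.2 * 0.33 = 18.216
  Surface 2: 99.4 * 0.82 = 81.508
  Surface 3: 49.3 * 0.5 = 24.65
Formula: A = sum(Si * alpha_i)
A = 18.216 + 81.508 + 24.65
A = 124.37

124.37 sabins


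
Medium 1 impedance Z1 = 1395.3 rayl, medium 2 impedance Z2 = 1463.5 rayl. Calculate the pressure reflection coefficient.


Given values:
  Z1 = 1395.3 rayl, Z2 = 1463.5 rayl
Formula: R = (Z2 - Z1) / (Z2 + Z1)
Numerator: Z2 - Z1 = 1463.5 - 1395.3 = 68.2
Denominator: Z2 + Z1 = 1463.5 + 1395.3 = 2858.8
R = 68.2 / 2858.8 = 0.0239

0.0239


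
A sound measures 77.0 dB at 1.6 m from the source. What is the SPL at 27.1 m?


Given values:
  SPL1 = 77.0 dB, r1 = 1.6 m, r2 = 27.1 m
Formula: SPL2 = SPL1 - 20 * log10(r2 / r1)
Compute ratio: r2 / r1 = 27.1 / 1.6 = 16.9375
Compute log10: log10(16.9375) = 1.228849
Compute drop: 20 * 1.228849 = 24.577
SPL2 = 77.0 - 24.577 = 52.42

52.42 dB


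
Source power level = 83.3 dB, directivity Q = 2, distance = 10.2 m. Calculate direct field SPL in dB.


Given values:
  Lw = 83.3 dB, Q = 2, r = 10.2 m
Formula: SPL = Lw + 10 * log10(Q / (4 * pi * r^2))
Compute 4 * pi * r^2 = 4 * pi * 10.2^2 = 1307.4052
Compute Q / denom = 2 / 1307.4052 = 0.00152975
Compute 10 * log10(0.00152975) = -28.1538
SPL = 83.3 + (-28.1538) = 55.15

55.15 dB


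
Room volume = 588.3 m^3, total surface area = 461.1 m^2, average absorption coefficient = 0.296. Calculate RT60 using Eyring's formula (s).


Given values:
  V = 588.3 m^3, S = 461.1 m^2, alpha = 0.296
Formula: RT60 = 0.161 * V / (-S * ln(1 - alpha))
Compute ln(1 - 0.296) = ln(0.704) = -0.350977
Denominator: -461.1 * -0.350977 = 161.8355
Numerator: 0.161 * 588.3 = 94.7163
RT60 = 94.7163 / 161.8355 = 0.585

0.585 s


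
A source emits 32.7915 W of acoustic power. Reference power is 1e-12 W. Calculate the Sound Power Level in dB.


Given values:
  W = 32.7915 W
  W_ref = 1e-12 W
Formula: SWL = 10 * log10(W / W_ref)
Compute ratio: W / W_ref = 32791500000000
Compute log10: log10(32791500000000) = 13.515761
Multiply: SWL = 10 * 13.515761 = 135.16

135.16 dB


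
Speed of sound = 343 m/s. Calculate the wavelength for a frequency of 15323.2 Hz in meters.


Given values:
  c = 343 m/s, f = 15323.2 Hz
Formula: lambda = c / f
lambda = 343 / 15323.2
lambda = 0.0224

0.0224 m


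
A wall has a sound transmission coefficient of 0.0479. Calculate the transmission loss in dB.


Given values:
  tau = 0.0479
Formula: TL = 10 * log10(1 / tau)
Compute 1 / tau = 1 / 0.0479 = 20.8768
Compute log10(20.8768) = 1.319664
TL = 10 * 1.319664 = 13.2

13.2 dB


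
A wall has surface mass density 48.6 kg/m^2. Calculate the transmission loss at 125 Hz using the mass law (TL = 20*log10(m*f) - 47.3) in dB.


Given values:
  m = 48.6 kg/m^2, f = 125 Hz
Formula: TL = 20 * log10(m * f) - 47.3
Compute m * f = 48.6 * 125 = 6075.0
Compute log10(6075.0) = 3.783546
Compute 20 * 3.783546 = 75.6709
TL = 75.6709 - 47.3 = 28.37

28.37 dB


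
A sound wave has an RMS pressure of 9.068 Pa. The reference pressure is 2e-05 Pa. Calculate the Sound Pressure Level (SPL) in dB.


Given values:
  p = 9.068 Pa
  p_ref = 2e-05 Pa
Formula: SPL = 20 * log10(p / p_ref)
Compute ratio: p / p_ref = 9.068 / 2e-05 = 453400
Compute log10: log10(453400) = 5.656482
Multiply: SPL = 20 * 5.656482 = 113.13

113.13 dB


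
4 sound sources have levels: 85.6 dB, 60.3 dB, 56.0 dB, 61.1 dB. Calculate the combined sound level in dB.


Formula: L_total = 10 * log10( sum(10^(Li/10)) )
  Source 1: 10^(85.6/10) = 363078054.7701
  Source 2: 10^(60.3/10) = 1071519.3052
  Source 3: 10^(56.0/10) = 398107.1706
  Source 4: 10^(61.1/10) = 1288249.5517
Sum of linear values = 365835930.7976
L_total = 10 * log10(365835930.7976) = 85.63

85.63 dB


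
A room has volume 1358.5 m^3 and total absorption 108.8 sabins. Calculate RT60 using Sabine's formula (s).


Given values:
  V = 1358.5 m^3
  A = 108.8 sabins
Formula: RT60 = 0.161 * V / A
Numerator: 0.161 * 1358.5 = 218.7185
RT60 = 218.7185 / 108.8 = 2.01

2.01 s


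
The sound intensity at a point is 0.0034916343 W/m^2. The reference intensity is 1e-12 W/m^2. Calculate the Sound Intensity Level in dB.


Given values:
  I = 0.0034916343 W/m^2
  I_ref = 1e-12 W/m^2
Formula: SIL = 10 * log10(I / I_ref)
Compute ratio: I / I_ref = 3491634300
Compute log10: log10(3491634300) = 9.543029
Multiply: SIL = 10 * 9.543029 = 95.43

95.43 dB


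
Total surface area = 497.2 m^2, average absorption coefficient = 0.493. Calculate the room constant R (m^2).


Given values:
  S = 497.2 m^2, alpha = 0.493
Formula: R = S * alpha / (1 - alpha)
Numerator: 497.2 * 0.493 = 245.1196
Denominator: 1 - 0.493 = 0.507
R = 245.1196 / 0.507 = 483.47

483.47 m^2


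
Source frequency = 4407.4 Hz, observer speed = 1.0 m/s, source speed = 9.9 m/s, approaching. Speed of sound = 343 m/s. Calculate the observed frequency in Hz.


Given values:
  f_s = 4407.4 Hz, v_o = 1.0 m/s, v_s = 9.9 m/s
  Direction: approaching
Formula: f_o = f_s * (c + v_o) / (c - v_s)
Numerator: c + v_o = 343 + 1.0 = 344.0
Denominator: c - v_s = 343 - 9.9 = 333.1
f_o = 4407.4 * 344.0 / 333.1 = 4551.62

4551.62 Hz


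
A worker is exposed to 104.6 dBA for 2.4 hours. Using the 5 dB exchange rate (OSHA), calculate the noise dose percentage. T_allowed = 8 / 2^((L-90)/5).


Given values:
  L = 104.6 dBA, T = 2.4 hours
Formula: T_allowed = 8 / 2^((L - 90) / 5)
Compute exponent: (104.6 - 90) / 5 = 2.92
Compute 2^(2.92) = 7.568461
T_allowed = 8 / 7.568461 = 1.057018 hours
Dose = (T / T_allowed) * 100
Dose = (2.4 / 1.057018) * 100 = 227.05

227.05 %


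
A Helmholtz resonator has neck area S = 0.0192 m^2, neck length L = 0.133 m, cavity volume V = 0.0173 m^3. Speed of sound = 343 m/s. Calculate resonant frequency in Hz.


Given values:
  S = 0.0192 m^2, L = 0.133 m, V = 0.0173 m^3, c = 343 m/s
Formula: f = (c / (2*pi)) * sqrt(S / (V * L))
Compute V * L = 0.0173 * 0.133 = 0.0023009
Compute S / (V * L) = 0.0192 / 0.0023009 = 8.3446
Compute sqrt(8.3446) = 2.888702
Compute c / (2*pi) = 343 / 6.283185 = 54.590148
f = 54.590148 * 2.888702 = 157.69

157.69 Hz


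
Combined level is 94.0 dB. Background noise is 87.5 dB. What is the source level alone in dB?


Given values:
  L_total = 94.0 dB, L_bg = 87.5 dB
Formula: L_source = 10 * log10(10^(L_total/10) - 10^(L_bg/10))
Convert to linear:
  10^(94.0/10) = 2511886431.5096
  10^(87.5/10) = 562341325.1903
Difference: 2511886431.5096 - 562341325.1903 = 1949545106.3193
L_source = 10 * log10(1949545106.3193) = 92.9

92.9 dB


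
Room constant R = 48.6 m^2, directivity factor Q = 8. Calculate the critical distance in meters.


Given values:
  R = 48.6 m^2, Q = 8
Formula: d_c = 0.141 * sqrt(Q * R)
Compute Q * R = 8 * 48.6 = 388.8
Compute sqrt(388.8) = 19.718
d_c = 0.141 * 19.718 = 2.78

2.78 m


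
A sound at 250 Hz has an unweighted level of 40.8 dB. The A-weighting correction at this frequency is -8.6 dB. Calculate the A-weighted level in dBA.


Given values:
  SPL = 40.8 dB
  A-weighting at 250 Hz = -8.6 dB
Formula: L_A = SPL + A_weight
L_A = 40.8 + (-8.6)
L_A = 32.2

32.2 dBA


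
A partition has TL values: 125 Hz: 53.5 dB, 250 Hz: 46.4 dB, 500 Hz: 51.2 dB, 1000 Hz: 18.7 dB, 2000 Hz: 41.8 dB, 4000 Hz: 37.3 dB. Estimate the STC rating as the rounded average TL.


Given TL values at each frequency:
  125 Hz: 53.5 dB
  250 Hz: 46.4 dB
  500 Hz: 51.2 dB
  1000 Hz: 18.7 dB
  2000 Hz: 41.8 dB
  4000 Hz: 37.3 dB
Formula: STC ~ round(average of TL values)
Sum = 53.5 + 46.4 + 51.2 + 18.7 + 41.8 + 37.3 = 248.9
Average = 248.9 / 6 = 41.48
Rounded: 41

41


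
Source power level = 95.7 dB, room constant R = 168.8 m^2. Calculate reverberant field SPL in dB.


Given values:
  Lw = 95.7 dB, R = 168.8 m^2
Formula: SPL = Lw + 10 * log10(4 / R)
Compute 4 / R = 4 / 168.8 = 0.023697
Compute 10 * log10(0.023697) = -16.2531
SPL = 95.7 + (-16.2531) = 79.45

79.45 dB


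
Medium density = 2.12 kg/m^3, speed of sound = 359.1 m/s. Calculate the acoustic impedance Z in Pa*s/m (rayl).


Given values:
  rho = 2.12 kg/m^3
  c = 359.1 m/s
Formula: Z = rho * c
Z = 2.12 * 359.1
Z = 761.29

761.29 rayl


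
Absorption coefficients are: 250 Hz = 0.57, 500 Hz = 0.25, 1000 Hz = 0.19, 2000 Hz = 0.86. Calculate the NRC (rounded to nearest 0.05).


Given values:
  a_250 = 0.57, a_500 = 0.25
  a_1000 = 0.19, a_2000 = 0.86
Formula: NRC = (a250 + a500 + a1000 + a2000) / 4
Sum = 0.57 + 0.25 + 0.19 + 0.86 = 1.87
NRC = 1.87 / 4 = 0.4675
Rounded to nearest 0.05: 0.45

0.45


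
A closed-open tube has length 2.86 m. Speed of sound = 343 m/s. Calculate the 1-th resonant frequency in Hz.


Given values:
  Tube type: closed-open, L = 2.86 m, c = 343 m/s, n = 1
Formula: f_n = (2n - 1) * c / (4 * L)
Compute 2n - 1 = 2*1 - 1 = 1
Compute 4 * L = 4 * 2.86 = 11.44
f = 1 * 343 / 11.44
f = 29.98

29.98 Hz


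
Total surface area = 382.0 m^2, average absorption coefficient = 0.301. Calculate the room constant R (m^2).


Given values:
  S = 382.0 m^2, alpha = 0.301
Formula: R = S * alpha / (1 - alpha)
Numerator: 382.0 * 0.301 = 114.982
Denominator: 1 - 0.301 = 0.699
R = 114.982 / 0.699 = 164.49

164.49 m^2


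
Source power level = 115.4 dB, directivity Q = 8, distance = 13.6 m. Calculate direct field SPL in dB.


Given values:
  Lw = 115.4 dB, Q = 8, r = 13.6 m
Formula: SPL = Lw + 10 * log10(Q / (4 * pi * r^2))
Compute 4 * pi * r^2 = 4 * pi * 13.6^2 = 2324.2759
Compute Q / denom = 8 / 2324.2759 = 0.00344193
Compute 10 * log10(0.00344193) = -24.632
SPL = 115.4 + (-24.632) = 90.77

90.77 dB


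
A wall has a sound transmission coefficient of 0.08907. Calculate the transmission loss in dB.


Given values:
  tau = 0.08907
Formula: TL = 10 * log10(1 / tau)
Compute 1 / tau = 1 / 0.08907 = 11.2271
Compute log10(11.2271) = 1.050268
TL = 10 * 1.050268 = 10.5

10.5 dB


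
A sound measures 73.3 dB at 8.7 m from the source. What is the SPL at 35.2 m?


Given values:
  SPL1 = 73.3 dB, r1 = 8.7 m, r2 = 35.2 m
Formula: SPL2 = SPL1 - 20 * log10(r2 / r1)
Compute ratio: r2 / r1 = 35.2 / 8.7 = 4.046
Compute log10: log10(4.046) = 0.607026
Compute drop: 20 * 0.607026 = 12.1405
SPL2 = 73.3 - 12.1405 = 61.16

61.16 dB


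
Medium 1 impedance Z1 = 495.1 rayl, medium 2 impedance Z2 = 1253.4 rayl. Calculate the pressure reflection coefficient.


Given values:
  Z1 = 495.1 rayl, Z2 = 1253.4 rayl
Formula: R = (Z2 - Z1) / (Z2 + Z1)
Numerator: Z2 - Z1 = 1253.4 - 495.1 = 758.3
Denominator: Z2 + Z1 = 1253.4 + 495.1 = 1748.5
R = 758.3 / 1748.5 = 0.4337

0.4337


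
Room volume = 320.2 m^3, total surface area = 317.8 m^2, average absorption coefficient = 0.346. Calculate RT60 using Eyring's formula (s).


Given values:
  V = 320.2 m^3, S = 317.8 m^2, alpha = 0.346
Formula: RT60 = 0.161 * V / (-S * ln(1 - alpha))
Compute ln(1 - 0.346) = ln(0.654) = -0.424648
Denominator: -317.8 * -0.424648 = 134.9531
Numerator: 0.161 * 320.2 = 51.5522
RT60 = 51.5522 / 134.9531 = 0.382

0.382 s


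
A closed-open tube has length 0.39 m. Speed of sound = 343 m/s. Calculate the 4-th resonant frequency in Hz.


Given values:
  Tube type: closed-open, L = 0.39 m, c = 343 m/s, n = 4
Formula: f_n = (2n - 1) * c / (4 * L)
Compute 2n - 1 = 2*4 - 1 = 7
Compute 4 * L = 4 * 0.39 = 1.56
f = 7 * 343 / 1.56
f = 1539.1

1539.1 Hz


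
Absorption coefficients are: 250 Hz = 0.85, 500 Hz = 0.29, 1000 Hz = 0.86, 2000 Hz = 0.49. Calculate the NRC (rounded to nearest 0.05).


Given values:
  a_250 = 0.85, a_500 = 0.29
  a_1000 = 0.86, a_2000 = 0.49
Formula: NRC = (a250 + a500 + a1000 + a2000) / 4
Sum = 0.85 + 0.29 + 0.86 + 0.49 = 2.49
NRC = 2.49 / 4 = 0.6225
Rounded to nearest 0.05: 0.6

0.6


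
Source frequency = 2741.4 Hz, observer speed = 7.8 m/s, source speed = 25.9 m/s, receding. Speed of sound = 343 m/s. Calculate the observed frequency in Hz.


Given values:
  f_s = 2741.4 Hz, v_o = 7.8 m/s, v_s = 25.9 m/s
  Direction: receding
Formula: f_o = f_s * (c - v_o) / (c + v_s)
Numerator: c - v_o = 343 - 7.8 = 335.2
Denominator: c + v_s = 343 + 25.9 = 368.9
f_o = 2741.4 * 335.2 / 368.9 = 2490.97

2490.97 Hz


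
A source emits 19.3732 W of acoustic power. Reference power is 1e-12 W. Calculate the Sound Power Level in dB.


Given values:
  W = 19.3732 W
  W_ref = 1e-12 W
Formula: SWL = 10 * log10(W / W_ref)
Compute ratio: W / W_ref = 19373200000000
Compute log10: log10(19373200000000) = 13.287201
Multiply: SWL = 10 * 13.287201 = 132.87

132.87 dB


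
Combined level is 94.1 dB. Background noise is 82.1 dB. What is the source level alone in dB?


Given values:
  L_total = 94.1 dB, L_bg = 82.1 dB
Formula: L_source = 10 * log10(10^(L_total/10) - 10^(L_bg/10))
Convert to linear:
  10^(94.1/10) = 2570395782.7689
  10^(82.1/10) = 162181009.7359
Difference: 2570395782.7689 - 162181009.7359 = 2408214773.033
L_source = 10 * log10(2408214773.033) = 93.82

93.82 dB


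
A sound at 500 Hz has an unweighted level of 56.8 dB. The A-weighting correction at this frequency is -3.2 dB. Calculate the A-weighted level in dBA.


Given values:
  SPL = 56.8 dB
  A-weighting at 500 Hz = -3.2 dB
Formula: L_A = SPL + A_weight
L_A = 56.8 + (-3.2)
L_A = 53.6

53.6 dBA


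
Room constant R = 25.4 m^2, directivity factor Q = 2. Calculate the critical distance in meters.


Given values:
  R = 25.4 m^2, Q = 2
Formula: d_c = 0.141 * sqrt(Q * R)
Compute Q * R = 2 * 25.4 = 50.8
Compute sqrt(50.8) = 7.1274
d_c = 0.141 * 7.1274 = 1.005

1.005 m


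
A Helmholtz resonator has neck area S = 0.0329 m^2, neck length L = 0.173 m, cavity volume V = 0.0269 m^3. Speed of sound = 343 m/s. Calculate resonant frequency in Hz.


Given values:
  S = 0.0329 m^2, L = 0.173 m, V = 0.0269 m^3, c = 343 m/s
Formula: f = (c / (2*pi)) * sqrt(S / (V * L))
Compute V * L = 0.0269 * 0.173 = 0.0046537
Compute S / (V * L) = 0.0329 / 0.0046537 = 7.0696
Compute sqrt(7.0696) = 2.658872
Compute c / (2*pi) = 343 / 6.283185 = 54.590148
f = 54.590148 * 2.658872 = 145.15

145.15 Hz


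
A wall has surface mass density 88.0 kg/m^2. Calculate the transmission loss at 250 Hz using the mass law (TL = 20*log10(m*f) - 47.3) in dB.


Given values:
  m = 88.0 kg/m^2, f = 250 Hz
Formula: TL = 20 * log10(m * f) - 47.3
Compute m * f = 88.0 * 250 = 22000.0
Compute log10(22000.0) = 4.342423
Compute 20 * 4.342423 = 86.8485
TL = 86.8485 - 47.3 = 39.55

39.55 dB


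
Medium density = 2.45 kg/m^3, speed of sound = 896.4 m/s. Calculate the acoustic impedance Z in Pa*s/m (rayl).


Given values:
  rho = 2.45 kg/m^3
  c = 896.4 m/s
Formula: Z = rho * c
Z = 2.45 * 896.4
Z = 2196.18

2196.18 rayl


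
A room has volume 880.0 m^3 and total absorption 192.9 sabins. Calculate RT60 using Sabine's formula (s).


Given values:
  V = 880.0 m^3
  A = 192.9 sabins
Formula: RT60 = 0.161 * V / A
Numerator: 0.161 * 880.0 = 141.68
RT60 = 141.68 / 192.9 = 0.734

0.734 s


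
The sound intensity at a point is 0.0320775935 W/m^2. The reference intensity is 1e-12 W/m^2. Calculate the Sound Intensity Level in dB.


Given values:
  I = 0.0320775935 W/m^2
  I_ref = 1e-12 W/m^2
Formula: SIL = 10 * log10(I / I_ref)
Compute ratio: I / I_ref = 32077593500
Compute log10: log10(32077593500) = 10.506202
Multiply: SIL = 10 * 10.506202 = 105.06

105.06 dB


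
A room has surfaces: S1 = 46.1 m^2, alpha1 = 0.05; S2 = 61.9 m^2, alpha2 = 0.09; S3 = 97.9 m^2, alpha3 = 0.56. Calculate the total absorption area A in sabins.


Given surfaces:
  Surface 1: 46.1 * 0.05 = 2.305
  Surface 2: 61.9 * 0.09 = 5.571
  Surface 3: 97.9 * 0.56 = 54.824
Formula: A = sum(Si * alpha_i)
A = 2.305 + 5.571 + 54.824
A = 62.7

62.7 sabins


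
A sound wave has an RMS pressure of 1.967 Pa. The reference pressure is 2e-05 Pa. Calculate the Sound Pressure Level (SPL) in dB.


Given values:
  p = 1.967 Pa
  p_ref = 2e-05 Pa
Formula: SPL = 20 * log10(p / p_ref)
Compute ratio: p / p_ref = 1.967 / 2e-05 = 98350
Compute log10: log10(98350) = 4.992774
Multiply: SPL = 20 * 4.992774 = 99.86

99.86 dB


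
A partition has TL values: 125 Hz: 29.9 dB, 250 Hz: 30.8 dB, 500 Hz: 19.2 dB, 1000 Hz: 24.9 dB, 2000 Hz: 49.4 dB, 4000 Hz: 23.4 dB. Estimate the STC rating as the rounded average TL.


Given TL values at each frequency:
  125 Hz: 29.9 dB
  250 Hz: 30.8 dB
  500 Hz: 19.2 dB
  1000 Hz: 24.9 dB
  2000 Hz: 49.4 dB
  4000 Hz: 23.4 dB
Formula: STC ~ round(average of TL values)
Sum = 29.9 + 30.8 + 19.2 + 24.9 + 49.4 + 23.4 = 177.6
Average = 177.6 / 6 = 29.6
Rounded: 30

30


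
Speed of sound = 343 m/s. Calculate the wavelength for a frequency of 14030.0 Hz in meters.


Given values:
  c = 343 m/s, f = 14030.0 Hz
Formula: lambda = c / f
lambda = 343 / 14030.0
lambda = 0.0244

0.0244 m


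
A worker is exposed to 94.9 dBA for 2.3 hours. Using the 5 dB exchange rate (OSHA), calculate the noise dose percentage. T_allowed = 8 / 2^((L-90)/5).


Given values:
  L = 94.9 dBA, T = 2.3 hours
Formula: T_allowed = 8 / 2^((L - 90) / 5)
Compute exponent: (94.9 - 90) / 5 = 0.98
Compute 2^(0.98) = 1.972465
T_allowed = 8 / 1.972465 = 4.055839 hours
Dose = (T / T_allowed) * 100
Dose = (2.3 / 4.055839) * 100 = 56.71

56.71 %


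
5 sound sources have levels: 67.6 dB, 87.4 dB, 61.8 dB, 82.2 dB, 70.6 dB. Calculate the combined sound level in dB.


Formula: L_total = 10 * log10( sum(10^(Li/10)) )
  Source 1: 10^(67.6/10) = 5754399.3734
  Source 2: 10^(87.4/10) = 549540873.8576
  Source 3: 10^(61.8/10) = 1513561.2484
  Source 4: 10^(82.2/10) = 165958690.7438
  Source 5: 10^(70.6/10) = 11481536.215
Sum of linear values = 734249061.4382
L_total = 10 * log10(734249061.4382) = 88.66

88.66 dB


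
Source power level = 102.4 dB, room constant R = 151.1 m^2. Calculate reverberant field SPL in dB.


Given values:
  Lw = 102.4 dB, R = 151.1 m^2
Formula: SPL = Lw + 10 * log10(4 / R)
Compute 4 / R = 4 / 151.1 = 0.026473
Compute 10 * log10(0.026473) = -15.772
SPL = 102.4 + (-15.772) = 86.63

86.63 dB


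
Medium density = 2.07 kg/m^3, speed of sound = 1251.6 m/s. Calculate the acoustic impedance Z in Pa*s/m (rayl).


Given values:
  rho = 2.07 kg/m^3
  c = 1251.6 m/s
Formula: Z = rho * c
Z = 2.07 * 1251.6
Z = 2590.81

2590.81 rayl


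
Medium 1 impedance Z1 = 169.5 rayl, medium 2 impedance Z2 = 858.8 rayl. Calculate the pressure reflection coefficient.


Given values:
  Z1 = 169.5 rayl, Z2 = 858.8 rayl
Formula: R = (Z2 - Z1) / (Z2 + Z1)
Numerator: Z2 - Z1 = 858.8 - 169.5 = 689.3
Denominator: Z2 + Z1 = 858.8 + 169.5 = 1028.3
R = 689.3 / 1028.3 = 0.6703

0.6703


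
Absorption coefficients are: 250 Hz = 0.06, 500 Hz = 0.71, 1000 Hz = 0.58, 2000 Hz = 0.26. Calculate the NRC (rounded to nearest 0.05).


Given values:
  a_250 = 0.06, a_500 = 0.71
  a_1000 = 0.58, a_2000 = 0.26
Formula: NRC = (a250 + a500 + a1000 + a2000) / 4
Sum = 0.06 + 0.71 + 0.58 + 0.26 = 1.61
NRC = 1.61 / 4 = 0.4025
Rounded to nearest 0.05: 0.4

0.4


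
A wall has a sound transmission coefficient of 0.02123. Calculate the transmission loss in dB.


Given values:
  tau = 0.02123
Formula: TL = 10 * log10(1 / tau)
Compute 1 / tau = 1 / 0.02123 = 47.1032
Compute log10(47.1032) = 1.67305
TL = 10 * 1.67305 = 16.73

16.73 dB


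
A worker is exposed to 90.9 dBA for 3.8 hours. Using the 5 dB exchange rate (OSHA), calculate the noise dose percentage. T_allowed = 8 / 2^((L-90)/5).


Given values:
  L = 90.9 dBA, T = 3.8 hours
Formula: T_allowed = 8 / 2^((L - 90) / 5)
Compute exponent: (90.9 - 90) / 5 = 0.18
Compute 2^(0.18) = 1.132884
T_allowed = 8 / 1.132884 = 7.061623 hours
Dose = (T / T_allowed) * 100
Dose = (3.8 / 7.061623) * 100 = 53.81

53.81 %


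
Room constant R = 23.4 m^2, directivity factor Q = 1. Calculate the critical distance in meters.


Given values:
  R = 23.4 m^2, Q = 1
Formula: d_c = 0.141 * sqrt(Q * R)
Compute Q * R = 1 * 23.4 = 23.4
Compute sqrt(23.4) = 4.8374
d_c = 0.141 * 4.8374 = 0.682

0.682 m


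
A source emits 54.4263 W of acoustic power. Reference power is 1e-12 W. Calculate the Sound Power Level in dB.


Given values:
  W = 54.4263 W
  W_ref = 1e-12 W
Formula: SWL = 10 * log10(W / W_ref)
Compute ratio: W / W_ref = 54426300000000
Compute log10: log10(54426300000000) = 13.735809
Multiply: SWL = 10 * 13.735809 = 137.36

137.36 dB


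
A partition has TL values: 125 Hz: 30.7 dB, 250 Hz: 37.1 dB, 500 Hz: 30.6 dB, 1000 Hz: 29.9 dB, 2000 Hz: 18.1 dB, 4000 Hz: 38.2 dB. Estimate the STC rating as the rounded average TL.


Given TL values at each frequency:
  125 Hz: 30.7 dB
  250 Hz: 37.1 dB
  500 Hz: 30.6 dB
  1000 Hz: 29.9 dB
  2000 Hz: 18.1 dB
  4000 Hz: 38.2 dB
Formula: STC ~ round(average of TL values)
Sum = 30.7 + 37.1 + 30.6 + 29.9 + 18.1 + 38.2 = 184.6
Average = 184.6 / 6 = 30.77
Rounded: 31

31


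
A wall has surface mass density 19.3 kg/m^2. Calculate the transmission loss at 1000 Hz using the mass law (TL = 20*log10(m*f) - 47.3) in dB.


Given values:
  m = 19.3 kg/m^2, f = 1000 Hz
Formula: TL = 20 * log10(m * f) - 47.3
Compute m * f = 19.3 * 1000 = 19300.0
Compute log10(19300.0) = 4.285557
Compute 20 * 4.285557 = 85.7111
TL = 85.7111 - 47.3 = 38.41

38.41 dB


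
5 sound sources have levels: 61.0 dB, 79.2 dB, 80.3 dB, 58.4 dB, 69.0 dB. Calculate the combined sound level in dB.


Formula: L_total = 10 * log10( sum(10^(Li/10)) )
  Source 1: 10^(61.0/10) = 1258925.4118
  Source 2: 10^(79.2/10) = 83176377.1103
  Source 3: 10^(80.3/10) = 107151930.5238
  Source 4: 10^(58.4/10) = 691830.9709
  Source 5: 10^(69.0/10) = 7943282.3472
Sum of linear values = 200222346.364
L_total = 10 * log10(200222346.364) = 83.02

83.02 dB


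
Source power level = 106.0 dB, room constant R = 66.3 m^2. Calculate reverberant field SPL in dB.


Given values:
  Lw = 106.0 dB, R = 66.3 m^2
Formula: SPL = Lw + 10 * log10(4 / R)
Compute 4 / R = 4 / 66.3 = 0.060332
Compute 10 * log10(0.060332) = -12.1945
SPL = 106.0 + (-12.1945) = 93.81

93.81 dB


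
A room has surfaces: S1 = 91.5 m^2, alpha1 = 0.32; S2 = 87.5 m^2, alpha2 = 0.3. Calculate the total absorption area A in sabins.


Given surfaces:
  Surface 1: 91.5 * 0.32 = 29.28
  Surface 2: 87.5 * 0.3 = 26.25
Formula: A = sum(Si * alpha_i)
A = 29.28 + 26.25
A = 55.53

55.53 sabins


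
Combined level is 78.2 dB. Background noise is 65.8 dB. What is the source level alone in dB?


Given values:
  L_total = 78.2 dB, L_bg = 65.8 dB
Formula: L_source = 10 * log10(10^(L_total/10) - 10^(L_bg/10))
Convert to linear:
  10^(78.2/10) = 66069344.8008
  10^(65.8/10) = 3801893.9632
Difference: 66069344.8008 - 3801893.9632 = 62267450.8376
L_source = 10 * log10(62267450.8376) = 77.94

77.94 dB


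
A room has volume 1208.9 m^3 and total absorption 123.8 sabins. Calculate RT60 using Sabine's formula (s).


Given values:
  V = 1208.9 m^3
  A = 123.8 sabins
Formula: RT60 = 0.161 * V / A
Numerator: 0.161 * 1208.9 = 194.6329
RT60 = 194.6329 / 123.8 = 1.572

1.572 s


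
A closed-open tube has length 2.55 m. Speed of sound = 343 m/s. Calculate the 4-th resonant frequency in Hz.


Given values:
  Tube type: closed-open, L = 2.55 m, c = 343 m/s, n = 4
Formula: f_n = (2n - 1) * c / (4 * L)
Compute 2n - 1 = 2*4 - 1 = 7
Compute 4 * L = 4 * 2.55 = 10.2
f = 7 * 343 / 10.2
f = 235.39

235.39 Hz


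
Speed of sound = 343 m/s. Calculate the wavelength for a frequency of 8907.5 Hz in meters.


Given values:
  c = 343 m/s, f = 8907.5 Hz
Formula: lambda = c / f
lambda = 343 / 8907.5
lambda = 0.0385

0.0385 m


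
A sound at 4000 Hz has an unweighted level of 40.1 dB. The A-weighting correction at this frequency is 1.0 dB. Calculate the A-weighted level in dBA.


Given values:
  SPL = 40.1 dB
  A-weighting at 4000 Hz = 1.0 dB
Formula: L_A = SPL + A_weight
L_A = 40.1 + (1.0)
L_A = 41.1

41.1 dBA


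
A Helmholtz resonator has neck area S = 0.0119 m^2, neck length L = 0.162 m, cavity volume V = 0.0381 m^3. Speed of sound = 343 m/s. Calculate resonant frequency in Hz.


Given values:
  S = 0.0119 m^2, L = 0.162 m, V = 0.0381 m^3, c = 343 m/s
Formula: f = (c / (2*pi)) * sqrt(S / (V * L))
Compute V * L = 0.0381 * 0.162 = 0.0061722
Compute S / (V * L) = 0.0119 / 0.0061722 = 1.928
Compute sqrt(1.928) = 1.388524
Compute c / (2*pi) = 343 / 6.283185 = 54.590148
f = 54.590148 * 1.388524 = 75.8

75.8 Hz


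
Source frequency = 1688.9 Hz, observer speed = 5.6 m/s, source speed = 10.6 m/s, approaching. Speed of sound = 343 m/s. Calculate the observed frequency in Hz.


Given values:
  f_s = 1688.9 Hz, v_o = 5.6 m/s, v_s = 10.6 m/s
  Direction: approaching
Formula: f_o = f_s * (c + v_o) / (c - v_s)
Numerator: c + v_o = 343 + 5.6 = 348.6
Denominator: c - v_s = 343 - 10.6 = 332.4
f_o = 1688.9 * 348.6 / 332.4 = 1771.21

1771.21 Hz


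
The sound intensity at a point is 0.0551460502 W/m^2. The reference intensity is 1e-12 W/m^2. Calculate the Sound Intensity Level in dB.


Given values:
  I = 0.0551460502 W/m^2
  I_ref = 1e-12 W/m^2
Formula: SIL = 10 * log10(I / I_ref)
Compute ratio: I / I_ref = 55146050200
Compute log10: log10(55146050200) = 10.741514
Multiply: SIL = 10 * 10.741514 = 107.42

107.42 dB


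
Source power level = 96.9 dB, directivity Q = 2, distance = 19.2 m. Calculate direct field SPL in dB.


Given values:
  Lw = 96.9 dB, Q = 2, r = 19.2 m
Formula: SPL = Lw + 10 * log10(Q / (4 * pi * r^2))
Compute 4 * pi * r^2 = 4 * pi * 19.2^2 = 4632.4669
Compute Q / denom = 2 / 4632.4669 = 0.00043174
Compute 10 * log10(0.00043174) = -33.6478
SPL = 96.9 + (-33.6478) = 63.25

63.25 dB


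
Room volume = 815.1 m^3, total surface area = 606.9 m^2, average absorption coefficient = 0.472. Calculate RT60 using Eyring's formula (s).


Given values:
  V = 815.1 m^3, S = 606.9 m^2, alpha = 0.472
Formula: RT60 = 0.161 * V / (-S * ln(1 - alpha))
Compute ln(1 - 0.472) = ln(0.528) = -0.638659
Denominator: -606.9 * -0.638659 = 387.6021
Numerator: 0.161 * 815.1 = 131.2311
RT60 = 131.2311 / 387.6021 = 0.339

0.339 s


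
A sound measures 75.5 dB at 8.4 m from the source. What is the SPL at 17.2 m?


Given values:
  SPL1 = 75.5 dB, r1 = 8.4 m, r2 = 17.2 m
Formula: SPL2 = SPL1 - 20 * log10(r2 / r1)
Compute ratio: r2 / r1 = 17.2 / 8.4 = 2.0476
Compute log10: log10(2.0476) = 0.311245
Compute drop: 20 * 0.311245 = 6.2249
SPL2 = 75.5 - 6.2249 = 69.28

69.28 dB


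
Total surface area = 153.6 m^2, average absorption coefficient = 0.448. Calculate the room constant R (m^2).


Given values:
  S = 153.6 m^2, alpha = 0.448
Formula: R = S * alpha / (1 - alpha)
Numerator: 153.6 * 0.448 = 68.8128
Denominator: 1 - 0.448 = 0.552
R = 68.8128 / 0.552 = 124.66

124.66 m^2


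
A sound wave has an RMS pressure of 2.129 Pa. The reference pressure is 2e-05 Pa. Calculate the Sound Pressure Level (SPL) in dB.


Given values:
  p = 2.129 Pa
  p_ref = 2e-05 Pa
Formula: SPL = 20 * log10(p / p_ref)
Compute ratio: p / p_ref = 2.129 / 2e-05 = 106450
Compute log10: log10(106450) = 5.027146
Multiply: SPL = 20 * 5.027146 = 100.54

100.54 dB


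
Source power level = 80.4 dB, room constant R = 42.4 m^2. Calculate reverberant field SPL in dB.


Given values:
  Lw = 80.4 dB, R = 42.4 m^2
Formula: SPL = Lw + 10 * log10(4 / R)
Compute 4 / R = 4 / 42.4 = 0.09434
Compute 10 * log10(0.09434) = -10.253
SPL = 80.4 + (-10.253) = 70.15

70.15 dB


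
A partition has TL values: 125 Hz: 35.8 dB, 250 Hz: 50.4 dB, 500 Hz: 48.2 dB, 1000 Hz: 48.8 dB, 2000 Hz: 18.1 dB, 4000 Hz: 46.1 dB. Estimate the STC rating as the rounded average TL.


Given TL values at each frequency:
  125 Hz: 35.8 dB
  250 Hz: 50.4 dB
  500 Hz: 48.2 dB
  1000 Hz: 48.8 dB
  2000 Hz: 18.1 dB
  4000 Hz: 46.1 dB
Formula: STC ~ round(average of TL values)
Sum = 35.8 + 50.4 + 48.2 + 48.8 + 18.1 + 46.1 = 247.4
Average = 247.4 / 6 = 41.23
Rounded: 41

41


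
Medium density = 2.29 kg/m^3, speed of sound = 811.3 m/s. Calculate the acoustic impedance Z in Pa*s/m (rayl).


Given values:
  rho = 2.29 kg/m^3
  c = 811.3 m/s
Formula: Z = rho * c
Z = 2.29 * 811.3
Z = 1857.88

1857.88 rayl


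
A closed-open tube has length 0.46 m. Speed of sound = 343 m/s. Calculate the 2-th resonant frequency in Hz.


Given values:
  Tube type: closed-open, L = 0.46 m, c = 343 m/s, n = 2
Formula: f_n = (2n - 1) * c / (4 * L)
Compute 2n - 1 = 2*2 - 1 = 3
Compute 4 * L = 4 * 0.46 = 1.84
f = 3 * 343 / 1.84
f = 559.24

559.24 Hz


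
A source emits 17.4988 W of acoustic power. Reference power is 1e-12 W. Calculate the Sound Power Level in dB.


Given values:
  W = 17.4988 W
  W_ref = 1e-12 W
Formula: SWL = 10 * log10(W / W_ref)
Compute ratio: W / W_ref = 17498800000000
Compute log10: log10(17498800000000) = 13.243008
Multiply: SWL = 10 * 13.243008 = 132.43

132.43 dB


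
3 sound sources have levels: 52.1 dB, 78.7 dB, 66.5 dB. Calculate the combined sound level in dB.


Formula: L_total = 10 * log10( sum(10^(Li/10)) )
  Source 1: 10^(52.1/10) = 162181.0097
  Source 2: 10^(78.7/10) = 74131024.1301
  Source 3: 10^(66.5/10) = 4466835.9215
Sum of linear values = 78760041.0613
L_total = 10 * log10(78760041.0613) = 78.96

78.96 dB


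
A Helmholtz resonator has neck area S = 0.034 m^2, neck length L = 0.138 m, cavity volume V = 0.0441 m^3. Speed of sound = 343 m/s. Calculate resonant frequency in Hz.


Given values:
  S = 0.034 m^2, L = 0.138 m, V = 0.0441 m^3, c = 343 m/s
Formula: f = (c / (2*pi)) * sqrt(S / (V * L))
Compute V * L = 0.0441 * 0.138 = 0.0060858
Compute S / (V * L) = 0.034 / 0.0060858 = 5.5868
Compute sqrt(5.5868) = 2.363641
Compute c / (2*pi) = 343 / 6.283185 = 54.590148
f = 54.590148 * 2.363641 = 129.03

129.03 Hz


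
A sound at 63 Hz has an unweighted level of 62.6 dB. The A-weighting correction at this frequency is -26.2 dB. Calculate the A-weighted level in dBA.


Given values:
  SPL = 62.6 dB
  A-weighting at 63 Hz = -26.2 dB
Formula: L_A = SPL + A_weight
L_A = 62.6 + (-26.2)
L_A = 36.4

36.4 dBA


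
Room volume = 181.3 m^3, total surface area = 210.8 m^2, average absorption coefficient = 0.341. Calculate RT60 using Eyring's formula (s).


Given values:
  V = 181.3 m^3, S = 210.8 m^2, alpha = 0.341
Formula: RT60 = 0.161 * V / (-S * ln(1 - alpha))
Compute ln(1 - 0.341) = ln(0.659) = -0.417032
Denominator: -210.8 * -0.417032 = 87.9103
Numerator: 0.161 * 181.3 = 29.1893
RT60 = 29.1893 / 87.9103 = 0.332

0.332 s


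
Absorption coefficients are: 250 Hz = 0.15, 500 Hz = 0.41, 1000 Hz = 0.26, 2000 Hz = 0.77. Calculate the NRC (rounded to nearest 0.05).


Given values:
  a_250 = 0.15, a_500 = 0.41
  a_1000 = 0.26, a_2000 = 0.77
Formula: NRC = (a250 + a500 + a1000 + a2000) / 4
Sum = 0.15 + 0.41 + 0.26 + 0.77 = 1.59
NRC = 1.59 / 4 = 0.3975
Rounded to nearest 0.05: 0.4

0.4


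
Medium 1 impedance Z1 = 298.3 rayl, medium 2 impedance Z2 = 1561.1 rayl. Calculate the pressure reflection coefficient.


Given values:
  Z1 = 298.3 rayl, Z2 = 1561.1 rayl
Formula: R = (Z2 - Z1) / (Z2 + Z1)
Numerator: Z2 - Z1 = 1561.1 - 298.3 = 1262.8
Denominator: Z2 + Z1 = 1561.1 + 298.3 = 1859.4
R = 1262.8 / 1859.4 = 0.6791

0.6791


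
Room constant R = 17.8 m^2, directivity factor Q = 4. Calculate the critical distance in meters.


Given values:
  R = 17.8 m^2, Q = 4
Formula: d_c = 0.141 * sqrt(Q * R)
Compute Q * R = 4 * 17.8 = 71.2
Compute sqrt(71.2) = 8.438
d_c = 0.141 * 8.438 = 1.19

1.19 m


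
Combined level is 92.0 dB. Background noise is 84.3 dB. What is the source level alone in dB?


Given values:
  L_total = 92.0 dB, L_bg = 84.3 dB
Formula: L_source = 10 * log10(10^(L_total/10) - 10^(L_bg/10))
Convert to linear:
  10^(92.0/10) = 1584893192.4611
  10^(84.3/10) = 269153480.3927
Difference: 1584893192.4611 - 269153480.3927 = 1315739712.0684
L_source = 10 * log10(1315739712.0684) = 91.19

91.19 dB


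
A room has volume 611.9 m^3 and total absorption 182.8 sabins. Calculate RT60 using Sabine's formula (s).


Given values:
  V = 611.9 m^3
  A = 182.8 sabins
Formula: RT60 = 0.161 * V / A
Numerator: 0.161 * 611.9 = 98.5159
RT60 = 98.5159 / 182.8 = 0.539

0.539 s


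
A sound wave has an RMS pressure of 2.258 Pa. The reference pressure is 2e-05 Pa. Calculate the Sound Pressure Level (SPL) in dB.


Given values:
  p = 2.258 Pa
  p_ref = 2e-05 Pa
Formula: SPL = 20 * log10(p / p_ref)
Compute ratio: p / p_ref = 2.258 / 2e-05 = 112900
Compute log10: log10(112900) = 5.052694
Multiply: SPL = 20 * 5.052694 = 101.05

101.05 dB


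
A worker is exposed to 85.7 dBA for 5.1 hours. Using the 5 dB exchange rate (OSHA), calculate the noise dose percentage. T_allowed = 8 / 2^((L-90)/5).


Given values:
  L = 85.7 dBA, T = 5.1 hours
Formula: T_allowed = 8 / 2^((L - 90) / 5)
Compute exponent: (85.7 - 90) / 5 = -0.86
Compute 2^(-0.86) = 0.550953
T_allowed = 8 / 0.550953 = 14.520295 hours
Dose = (T / T_allowed) * 100
Dose = (5.1 / 14.520295) * 100 = 35.12

35.12 %


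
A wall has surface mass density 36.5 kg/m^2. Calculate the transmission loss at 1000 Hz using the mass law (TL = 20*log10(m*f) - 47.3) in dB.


Given values:
  m = 36.5 kg/m^2, f = 1000 Hz
Formula: TL = 20 * log10(m * f) - 47.3
Compute m * f = 36.5 * 1000 = 36500.0
Compute log10(36500.0) = 4.562293
Compute 20 * 4.562293 = 91.2459
TL = 91.2459 - 47.3 = 43.95

43.95 dB


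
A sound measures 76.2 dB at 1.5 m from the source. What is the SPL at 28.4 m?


Given values:
  SPL1 = 76.2 dB, r1 = 1.5 m, r2 = 28.4 m
Formula: SPL2 = SPL1 - 20 * log10(r2 / r1)
Compute ratio: r2 / r1 = 28.4 / 1.5 = 18.9333
Compute log10: log10(18.9333) = 1.277226
Compute drop: 20 * 1.277226 = 25.5445
SPL2 = 76.2 - 25.5445 = 50.66

50.66 dB


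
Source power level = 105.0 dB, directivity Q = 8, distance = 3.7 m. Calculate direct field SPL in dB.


Given values:
  Lw = 105.0 dB, Q = 8, r = 3.7 m
Formula: SPL = Lw + 10 * log10(Q / (4 * pi * r^2))
Compute 4 * pi * r^2 = 4 * pi * 3.7^2 = 172.0336
Compute Q / denom = 8 / 172.0336 = 0.04650254
Compute 10 * log10(0.04650254) = -13.3252
SPL = 105.0 + (-13.3252) = 91.67

91.67 dB


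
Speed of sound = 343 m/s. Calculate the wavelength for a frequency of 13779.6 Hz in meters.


Given values:
  c = 343 m/s, f = 13779.6 Hz
Formula: lambda = c / f
lambda = 343 / 13779.6
lambda = 0.0249

0.0249 m


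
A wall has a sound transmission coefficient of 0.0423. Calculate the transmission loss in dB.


Given values:
  tau = 0.0423
Formula: TL = 10 * log10(1 / tau)
Compute 1 / tau = 1 / 0.0423 = 23.6407
Compute log10(23.6407) = 1.37366
TL = 10 * 1.37366 = 13.74

13.74 dB


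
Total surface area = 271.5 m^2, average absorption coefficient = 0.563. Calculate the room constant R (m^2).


Given values:
  S = 271.5 m^2, alpha = 0.563
Formula: R = S * alpha / (1 - alpha)
Numerator: 271.5 * 0.563 = 152.8545
Denominator: 1 - 0.563 = 0.437
R = 152.8545 / 0.437 = 349.78

349.78 m^2


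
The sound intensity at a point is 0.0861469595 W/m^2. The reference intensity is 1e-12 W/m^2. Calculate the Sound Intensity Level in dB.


Given values:
  I = 0.0861469595 W/m^2
  I_ref = 1e-12 W/m^2
Formula: SIL = 10 * log10(I / I_ref)
Compute ratio: I / I_ref = 86146959500
Compute log10: log10(86146959500) = 10.93524
Multiply: SIL = 10 * 10.93524 = 109.35

109.35 dB


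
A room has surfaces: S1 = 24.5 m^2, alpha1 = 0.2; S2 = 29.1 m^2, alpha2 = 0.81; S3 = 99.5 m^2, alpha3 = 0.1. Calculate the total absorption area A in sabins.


Given surfaces:
  Surface 1: 24.5 * 0.2 = 4.9
  Surface 2: 29.1 * 0.81 = 23.571
  Surface 3: 99.5 * 0.1 = 9.95
Formula: A = sum(Si * alpha_i)
A = 4.9 + 23.571 + 9.95
A = 38.42

38.42 sabins


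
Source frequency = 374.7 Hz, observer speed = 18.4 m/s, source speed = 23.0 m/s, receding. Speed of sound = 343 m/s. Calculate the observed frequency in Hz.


Given values:
  f_s = 374.7 Hz, v_o = 18.4 m/s, v_s = 23.0 m/s
  Direction: receding
Formula: f_o = f_s * (c - v_o) / (c + v_s)
Numerator: c - v_o = 343 - 18.4 = 324.6
Denominator: c + v_s = 343 + 23.0 = 366.0
f_o = 374.7 * 324.6 / 366.0 = 332.32

332.32 Hz


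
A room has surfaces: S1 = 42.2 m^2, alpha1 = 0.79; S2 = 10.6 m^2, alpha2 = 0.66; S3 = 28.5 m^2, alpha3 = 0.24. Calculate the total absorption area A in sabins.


Given surfaces:
  Surface 1: 42.2 * 0.79 = 33.338
  Surface 2: 10.6 * 0.66 = 6.996
  Surface 3: 28.5 * 0.24 = 6.84
Formula: A = sum(Si * alpha_i)
A = 33.338 + 6.996 + 6.84
A = 47.17

47.17 sabins


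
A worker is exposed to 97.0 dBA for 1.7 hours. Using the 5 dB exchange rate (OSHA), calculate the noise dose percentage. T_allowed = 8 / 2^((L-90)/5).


Given values:
  L = 97.0 dBA, T = 1.7 hours
Formula: T_allowed = 8 / 2^((L - 90) / 5)
Compute exponent: (97.0 - 90) / 5 = 1.4
Compute 2^(1.4) = 2.639016
T_allowed = 8 / 2.639016 = 3.031433 hours
Dose = (T / T_allowed) * 100
Dose = (1.7 / 3.031433) * 100 = 56.08

56.08 %


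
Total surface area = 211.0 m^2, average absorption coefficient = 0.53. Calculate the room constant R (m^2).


Given values:
  S = 211.0 m^2, alpha = 0.53
Formula: R = S * alpha / (1 - alpha)
Numerator: 211.0 * 0.53 = 111.83
Denominator: 1 - 0.53 = 0.47
R = 111.83 / 0.47 = 237.94

237.94 m^2


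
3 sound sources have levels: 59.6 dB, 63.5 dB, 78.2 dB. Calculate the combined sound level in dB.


Formula: L_total = 10 * log10( sum(10^(Li/10)) )
  Source 1: 10^(59.6/10) = 912010.8394
  Source 2: 10^(63.5/10) = 2238721.1386
  Source 3: 10^(78.2/10) = 66069344.8008
Sum of linear values = 69220076.7788
L_total = 10 * log10(69220076.7788) = 78.4

78.4 dB


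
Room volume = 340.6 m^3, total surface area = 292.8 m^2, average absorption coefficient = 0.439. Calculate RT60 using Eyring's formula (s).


Given values:
  V = 340.6 m^3, S = 292.8 m^2, alpha = 0.439
Formula: RT60 = 0.161 * V / (-S * ln(1 - alpha))
Compute ln(1 - 0.439) = ln(0.561) = -0.578034
Denominator: -292.8 * -0.578034 = 169.2484
Numerator: 0.161 * 340.6 = 54.8366
RT60 = 54.8366 / 169.2484 = 0.324

0.324 s


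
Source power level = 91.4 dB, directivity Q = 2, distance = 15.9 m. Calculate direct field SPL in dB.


Given values:
  Lw = 91.4 dB, Q = 2, r = 15.9 m
Formula: SPL = Lw + 10 * log10(Q / (4 * pi * r^2))
Compute 4 * pi * r^2 = 4 * pi * 15.9^2 = 3176.9042
Compute Q / denom = 2 / 3176.9042 = 0.00062954
Compute 10 * log10(0.00062954) = -32.0098
SPL = 91.4 + (-32.0098) = 59.39

59.39 dB


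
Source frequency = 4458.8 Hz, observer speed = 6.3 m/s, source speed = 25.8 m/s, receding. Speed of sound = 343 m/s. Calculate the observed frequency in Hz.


Given values:
  f_s = 4458.8 Hz, v_o = 6.3 m/s, v_s = 25.8 m/s
  Direction: receding
Formula: f_o = f_s * (c - v_o) / (c + v_s)
Numerator: c - v_o = 343 - 6.3 = 336.7
Denominator: c + v_s = 343 + 25.8 = 368.8
f_o = 4458.8 * 336.7 / 368.8 = 4070.71

4070.71 Hz


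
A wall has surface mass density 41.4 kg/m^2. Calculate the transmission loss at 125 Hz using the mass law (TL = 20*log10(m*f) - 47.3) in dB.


Given values:
  m = 41.4 kg/m^2, f = 125 Hz
Formula: TL = 20 * log10(m * f) - 47.3
Compute m * f = 41.4 * 125 = 5175.0
Compute log10(5175.0) = 3.71391
Compute 20 * 3.71391 = 74.2782
TL = 74.2782 - 47.3 = 26.98

26.98 dB


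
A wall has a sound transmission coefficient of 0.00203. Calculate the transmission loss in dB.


Given values:
  tau = 0.00203
Formula: TL = 10 * log10(1 / tau)
Compute 1 / tau = 1 / 0.00203 = 492.6108
Compute log10(492.6108) = 2.692504
TL = 10 * 2.692504 = 26.93

26.93 dB


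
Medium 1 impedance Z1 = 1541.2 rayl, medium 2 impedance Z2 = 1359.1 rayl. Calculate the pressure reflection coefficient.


Given values:
  Z1 = 1541.2 rayl, Z2 = 1359.1 rayl
Formula: R = (Z2 - Z1) / (Z2 + Z1)
Numerator: Z2 - Z1 = 1359.1 - 1541.2 = -182.1
Denominator: Z2 + Z1 = 1359.1 + 1541.2 = 2900.3
R = -182.1 / 2900.3 = -0.0628

-0.0628


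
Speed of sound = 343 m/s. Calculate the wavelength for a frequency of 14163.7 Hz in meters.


Given values:
  c = 343 m/s, f = 14163.7 Hz
Formula: lambda = c / f
lambda = 343 / 14163.7
lambda = 0.0242

0.0242 m
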